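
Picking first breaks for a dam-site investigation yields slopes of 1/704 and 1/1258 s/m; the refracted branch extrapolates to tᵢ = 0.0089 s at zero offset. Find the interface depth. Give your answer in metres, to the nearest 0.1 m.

h = tᵢ·V₁·V₂ / (2·√(V₂²−V₁²)).
√(V₂²−V₁²) = √(1258² − 704²) = 1042.6 m/s.
h = 0.0089 s × 704 × 1258 / (2 × 1042.6) = 3.78 m.

3.8 m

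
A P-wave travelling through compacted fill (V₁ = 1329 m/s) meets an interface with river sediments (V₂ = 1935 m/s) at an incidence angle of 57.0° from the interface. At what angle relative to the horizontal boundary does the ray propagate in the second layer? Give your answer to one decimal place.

37.5°

Angle from the normal: 90° − 57.0° = 33.0°.
Snell's law: sin θ₂ = (V₂/V₁)·sin θ₁ = (1935/1329)·sin 33.0° = 0.7930.
θ₂ = sin⁻¹(0.7930) = 52.47° (from vertical).
From the interface: 90° − 52.47° = 37.53°.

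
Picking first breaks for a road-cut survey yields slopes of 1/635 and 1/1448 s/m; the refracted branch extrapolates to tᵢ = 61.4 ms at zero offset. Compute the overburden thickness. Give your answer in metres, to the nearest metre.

θ_c = arcsin(635/1448) = 26.01°; cos θ_c = 0.8987.
tᵢ = 2h cos θ_c/V₁ ⇒ h = tᵢ·V₁/(2 cos θ_c) = 0.0614·635/(2·0.8987) = 21.69 m.

22 m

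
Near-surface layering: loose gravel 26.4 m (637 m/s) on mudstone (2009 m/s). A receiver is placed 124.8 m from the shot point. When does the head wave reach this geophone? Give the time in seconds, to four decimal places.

0.1407 s

θ_c = arcsin(V₁/V₂) = arcsin(637/2009) = 18.49°, cos θ_c = 0.9484.
Intercept time tᵢ = 2h cos θ_c / V₁ = 2·26.4·0.9484/637 = 0.07861 s.
t = x/V₂ + tᵢ = 124.8/2009 + 0.07861 = 0.14073 s.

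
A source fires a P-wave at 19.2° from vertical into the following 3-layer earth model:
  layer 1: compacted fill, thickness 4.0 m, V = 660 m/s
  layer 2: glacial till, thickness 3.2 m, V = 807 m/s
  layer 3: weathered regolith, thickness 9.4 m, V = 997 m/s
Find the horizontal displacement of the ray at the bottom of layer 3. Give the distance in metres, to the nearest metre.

p = sin θ₁/V₁ = sin 19.2°/660 = 4.9828e-04 s/m is conserved through the stack.
Layer 1: θ = 19.20°; offset = 4.0·tan 19.20° = 1.393 m.
Layer 2: sin θ = p·807 = 0.4021 → θ = 23.71°; offset = 3.2·tan 23.71° = 1.405 m.
Layer 3: sin θ = p·997 = 0.4968 → θ = 29.79°; offset = 9.4·tan 29.79° = 5.381 m.
Summing the layer offsets gives 8.179 m.

8 m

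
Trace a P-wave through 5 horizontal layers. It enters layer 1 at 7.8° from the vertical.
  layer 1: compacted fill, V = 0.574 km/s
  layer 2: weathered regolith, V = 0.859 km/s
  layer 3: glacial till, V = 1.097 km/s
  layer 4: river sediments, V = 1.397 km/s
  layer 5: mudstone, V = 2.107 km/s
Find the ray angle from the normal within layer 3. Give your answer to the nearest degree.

15°

Ray parameter p = sin 7.8° / 0.574 = 2.3644e-01 s/km.
sin θ_3 = p·V_3 = 2.3644e-01 × 1.097 = 0.2594.
θ_3 = 15.03° from the vertical.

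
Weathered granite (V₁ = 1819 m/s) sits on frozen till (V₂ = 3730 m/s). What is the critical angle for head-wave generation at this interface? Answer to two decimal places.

29.19°

Critical incidence: sin θ_c = V₁/V₂ = 1819/3730 = 0.4877.
θ_c = arcsin 0.4877 = 29.19°.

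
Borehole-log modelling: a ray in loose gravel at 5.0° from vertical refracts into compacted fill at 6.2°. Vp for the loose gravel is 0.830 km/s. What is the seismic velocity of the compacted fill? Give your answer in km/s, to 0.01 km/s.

1.03 km/s

Snell's law: sin 5.0°/V₁ = sin 6.2°/V₂.
V₂ = V₁·sin 6.2°/sin 5.0° = 0.830 × 1.2392 = 1.03 km/s.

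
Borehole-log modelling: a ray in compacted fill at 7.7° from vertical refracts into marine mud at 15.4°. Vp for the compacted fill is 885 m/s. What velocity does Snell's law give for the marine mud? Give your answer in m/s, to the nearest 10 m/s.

1750 m/s

sin 7.7° = 0.1340; sin 15.4° = 0.2656.
V₂ = V₁·(sin θ₂/sin θ₁) = 885·(0.2656/0.1340) = 1754.04 m/s.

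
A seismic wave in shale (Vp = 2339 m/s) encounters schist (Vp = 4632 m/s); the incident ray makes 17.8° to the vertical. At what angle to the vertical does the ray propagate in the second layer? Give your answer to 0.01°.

Snell's law: sin θ₂ = (V₂/V₁)·sin θ₁ = (4632/2339)·sin 17.8° = 0.6054.
θ₂ = arcsin 0.6054 = 37.26° from the normal.

37.26°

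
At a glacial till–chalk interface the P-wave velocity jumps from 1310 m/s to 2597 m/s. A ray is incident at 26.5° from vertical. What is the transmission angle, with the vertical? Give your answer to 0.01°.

sin θ₁/V₁ = sin θ₂/V₂ ⇒ sin θ₂ = 2597·sin 26.5°/1310 = 2597·0.4462/1310 = 0.8846.
θ₂ = sin⁻¹(0.8846) = 62.20° (from vertical).

62.20°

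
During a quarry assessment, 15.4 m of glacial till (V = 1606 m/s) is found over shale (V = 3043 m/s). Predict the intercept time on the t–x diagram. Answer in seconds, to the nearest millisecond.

0.016 s

tᵢ = 2h·√(V₂²−V₁²)/(V₁V₂).
√(V₂²−V₁²) = √(3043²−1606²) = 2584.7 m/s.
tᵢ = 2·15.4·2584.7/(1606·3043) = 0.01629 s.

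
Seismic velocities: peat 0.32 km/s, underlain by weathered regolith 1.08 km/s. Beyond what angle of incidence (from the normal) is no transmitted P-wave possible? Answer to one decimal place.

Critical incidence: sin θ_c = V₁/V₂ = 0.32/1.08 = 0.2963.
θ_c = arcsin 0.2963 = 17.24°.

17.2°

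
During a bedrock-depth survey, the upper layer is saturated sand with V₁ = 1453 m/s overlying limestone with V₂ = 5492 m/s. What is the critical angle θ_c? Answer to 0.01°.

Critical incidence: sin θ_c = V₁/V₂ = 1453/5492 = 0.2646.
θ_c = arcsin 0.2646 = 15.34°.

15.34°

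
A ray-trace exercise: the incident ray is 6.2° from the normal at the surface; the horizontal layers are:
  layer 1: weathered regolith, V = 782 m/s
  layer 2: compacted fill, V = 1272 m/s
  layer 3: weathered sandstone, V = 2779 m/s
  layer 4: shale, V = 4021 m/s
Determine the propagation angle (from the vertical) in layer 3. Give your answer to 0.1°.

22.6°

Ray parameter p = sin 6.2° / 782 = 1.3811e-04 s/m.
sin θ_3 = p·V_3 = 1.3811e-04 × 2779 = 0.3838.
θ_3 = arcsin 0.3838 = 22.57°.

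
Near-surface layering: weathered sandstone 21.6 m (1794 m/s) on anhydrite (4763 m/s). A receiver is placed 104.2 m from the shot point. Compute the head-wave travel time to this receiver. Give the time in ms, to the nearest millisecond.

t = x/V₂ + 2h·√(V₂²−V₁²)/(V₁V₂).
√(V₂²−V₁²) = √(4763²−1794²) = 4412.2 m/s; delay term = 2·21.6·4412.2/(1794·4763) = 0.02231 s.
t = 104.2/4763 + 0.02231 = 0.04418 s.

44 ms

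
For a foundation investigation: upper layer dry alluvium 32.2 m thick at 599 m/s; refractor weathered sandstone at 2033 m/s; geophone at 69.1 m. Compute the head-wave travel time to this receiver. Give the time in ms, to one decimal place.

136.7 ms

θ_c = arcsin(V₁/V₂) = arcsin(599/2033) = 17.14°, cos θ_c = 0.9556.
Intercept time tᵢ = 2h cos θ_c / V₁ = 2·32.2·0.9556/599 = 0.10274 s.
t = x/V₂ + tᵢ = 69.1/2033 + 0.10274 = 0.13673 s.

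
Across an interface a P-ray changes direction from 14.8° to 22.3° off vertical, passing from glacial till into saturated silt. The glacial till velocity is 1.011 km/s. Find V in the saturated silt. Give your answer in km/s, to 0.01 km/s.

Snell's law: sin 14.8°/V₁ = sin 22.3°/V₂.
V₂ = V₁·sin 22.3°/sin 14.8° = 1.011 × 1.4855 = 1.50 km/s.

1.50 km/s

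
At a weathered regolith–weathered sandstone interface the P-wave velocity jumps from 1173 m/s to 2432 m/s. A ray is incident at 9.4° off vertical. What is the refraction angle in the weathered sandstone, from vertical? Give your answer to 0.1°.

sin θ₁/V₁ = sin θ₂/V₂ ⇒ sin θ₂ = 2432·sin 9.4°/1173 = 2432·0.1633/1173 = 0.3386.
θ₂ = sin⁻¹(0.3386) = 19.79° (from vertical).

19.8°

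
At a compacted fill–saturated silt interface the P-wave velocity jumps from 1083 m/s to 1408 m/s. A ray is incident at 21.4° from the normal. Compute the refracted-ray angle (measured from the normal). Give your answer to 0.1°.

28.3°

sin θ₁/V₁ = sin θ₂/V₂ ⇒ sin θ₂ = 1408·sin 21.4°/1083 = 1408·0.3649/1083 = 0.4744.
θ₂ = sin⁻¹(0.4744) = 28.32° (from vertical).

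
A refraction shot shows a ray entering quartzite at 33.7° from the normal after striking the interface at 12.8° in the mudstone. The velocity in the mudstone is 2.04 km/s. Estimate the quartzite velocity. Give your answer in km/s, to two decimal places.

sin 12.8° = 0.2215; sin 33.7° = 0.5548.
V₂ = V₁·(sin θ₂/sin θ₁) = 2.04·(0.5548/0.2215) = 5.11 km/s.

5.11 km/s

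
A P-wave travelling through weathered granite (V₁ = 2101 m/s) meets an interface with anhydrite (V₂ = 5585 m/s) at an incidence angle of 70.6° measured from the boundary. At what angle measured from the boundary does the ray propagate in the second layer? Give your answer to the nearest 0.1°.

28.0°

Angle from the normal: 90° − 70.6° = 19.4°.
Snell's law: sin θ₂ = (V₂/V₁)·sin θ₁ = (5585/2101)·sin 19.4° = 0.8830.
θ₂ = arcsin 0.8830 = 62.00° from the normal.
From the interface: 90° − 62.00° = 28.00°.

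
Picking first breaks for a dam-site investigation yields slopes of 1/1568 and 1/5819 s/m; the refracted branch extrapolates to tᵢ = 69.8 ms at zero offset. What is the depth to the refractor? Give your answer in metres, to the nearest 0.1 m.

θ_c = arcsin(1568/5819) = 15.63°; cos θ_c = 0.9630.
tᵢ = 2h cos θ_c/V₁ ⇒ h = tᵢ·V₁/(2 cos θ_c) = 0.0698·1568/(2·0.9630) = 56.83 m.

56.8 m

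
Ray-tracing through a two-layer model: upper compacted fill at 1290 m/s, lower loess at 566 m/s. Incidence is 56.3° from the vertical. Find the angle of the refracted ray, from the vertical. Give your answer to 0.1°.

21.4°

sin θ₁/V₁ = sin θ₂/V₂ ⇒ sin θ₂ = 566·sin 56.3°/1290 = 566·0.8320/1290 = 0.3650.
θ₂ = arcsin 0.3650 = 21.41° from the normal.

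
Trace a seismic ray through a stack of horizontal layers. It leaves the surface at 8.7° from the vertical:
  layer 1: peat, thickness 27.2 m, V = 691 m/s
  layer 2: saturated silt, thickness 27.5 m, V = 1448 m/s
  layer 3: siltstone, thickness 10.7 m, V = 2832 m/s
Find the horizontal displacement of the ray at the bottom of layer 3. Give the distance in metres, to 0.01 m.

21.81 m

Apply Snell's law at each interface; in layer i the horizontal offset is hᵢ·tan θᵢ.
Layer 1: θ = 8.70°; offset = 27.2·tan 8.70° = 4.1622 m.
Layer 2: sin θ = 1448·sin 8.7°/691 = 0.3170, θ = 18.48°; offset = 27.5·tan 18.48° = 9.1906 m.
Layer 3: sin θ = 2832·sin 8.7°/691 = 0.6199, θ = 38.31°; offset = 10.7·tan 38.31° = 8.4537 m.
Summing the layer offsets gives 21.8064 m.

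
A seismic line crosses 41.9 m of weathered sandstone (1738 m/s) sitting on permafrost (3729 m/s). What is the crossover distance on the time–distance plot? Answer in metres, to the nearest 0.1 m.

138.9 m

x_cross = 2h·√((V₂+V₁)/(V₂−V₁)).
(V₂+V₁)/(V₂−V₁) = (3729+1738)/(3729−1738) = 2.7459; √ = 1.6571.
x_cross = 2·41.9·1.6571 = 138.86 m.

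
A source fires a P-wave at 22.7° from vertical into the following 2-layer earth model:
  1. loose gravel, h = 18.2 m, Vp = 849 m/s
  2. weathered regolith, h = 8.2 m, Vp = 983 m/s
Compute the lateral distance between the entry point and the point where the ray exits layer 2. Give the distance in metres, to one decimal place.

11.7 m

p = sin θ₁/V₁ = sin 22.7°/849 = 4.5454e-04 s/m is conserved through the stack.
Layer 1: θ = 22.70°; offset = 18.2·tan 22.70° = 7.613 m.
Layer 2: sin θ = p·983 = 0.4468 → θ = 26.54°; offset = 8.2·tan 26.54° = 4.095 m.
Total horizontal offset = 11.709 m.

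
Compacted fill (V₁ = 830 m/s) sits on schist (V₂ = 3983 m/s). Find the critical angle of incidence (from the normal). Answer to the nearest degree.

12°

At critical incidence the refracted ray runs along the interface (θ₂ = 90°), so sin θ_c = V₁/V₂.
θ_c = arcsin(830/3983) = arcsin 0.2084 = 12.03°.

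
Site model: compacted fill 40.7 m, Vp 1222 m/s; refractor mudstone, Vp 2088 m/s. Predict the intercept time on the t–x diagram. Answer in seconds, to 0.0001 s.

0.0540 s

tᵢ = 2h·√(V₂²−V₁²)/(V₁V₂).
√(V₂²−V₁²) = √(2088²−1222²) = 1693.1 m/s.
tᵢ = 2·40.7·1693.1/(1222·2088) = 0.05401 s.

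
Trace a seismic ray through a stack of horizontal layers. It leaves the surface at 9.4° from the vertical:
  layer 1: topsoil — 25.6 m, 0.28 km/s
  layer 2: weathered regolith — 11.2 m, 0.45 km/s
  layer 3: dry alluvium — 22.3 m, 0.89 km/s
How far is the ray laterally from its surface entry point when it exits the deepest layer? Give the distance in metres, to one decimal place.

20.8 m

Apply Snell's law at each interface; in layer i the horizontal offset is hᵢ·tan θᵢ.
Layer 1: θ = 9.40°; offset = 25.6·tan 9.40° = 4.238 m.
Layer 2: sin θ = 0.45·sin 9.4°/0.28 = 0.2625, θ = 15.22°; offset = 11.2·tan 15.22° = 3.047 m.
Layer 3: sin θ = 0.89·sin 9.4°/0.28 = 0.5191, θ = 31.27°; offset = 22.3·tan 31.27° = 13.545 m.
Summing the layer offsets gives 20.830 m.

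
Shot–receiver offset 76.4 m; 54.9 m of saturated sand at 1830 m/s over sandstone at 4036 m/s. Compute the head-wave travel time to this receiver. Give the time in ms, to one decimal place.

72.4 ms

t = x/V₂ + 2h·√(V₂²−V₁²)/(V₁V₂).
√(V₂²−V₁²) = √(4036²−1830²) = 3597.3 m/s; delay term = 2·54.9·3597.3/(1830·4036) = 0.05348 s.
t = 76.4/4036 + 0.05348 = 0.07241 s.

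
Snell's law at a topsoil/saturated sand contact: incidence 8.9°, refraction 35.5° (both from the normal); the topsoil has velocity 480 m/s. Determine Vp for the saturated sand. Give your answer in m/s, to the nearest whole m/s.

1802 m/s

sin 8.9° = 0.1547; sin 35.5° = 0.5807.
V₂ = V₁·(sin θ₂/sin θ₁) = 480·(0.5807/0.1547) = 1801.67 m/s.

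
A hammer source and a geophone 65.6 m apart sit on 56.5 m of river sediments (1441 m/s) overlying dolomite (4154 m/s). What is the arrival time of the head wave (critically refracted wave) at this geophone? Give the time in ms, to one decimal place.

θ_c = arcsin(V₁/V₂) = arcsin(1441/4154) = 20.30°, cos θ_c = 0.9379.
Intercept time tᵢ = 2h cos θ_c / V₁ = 2·56.5·0.9379/1441 = 0.07355 s.
t = x/V₂ + tᵢ = 65.6/4154 + 0.07355 = 0.08934 s.

89.3 ms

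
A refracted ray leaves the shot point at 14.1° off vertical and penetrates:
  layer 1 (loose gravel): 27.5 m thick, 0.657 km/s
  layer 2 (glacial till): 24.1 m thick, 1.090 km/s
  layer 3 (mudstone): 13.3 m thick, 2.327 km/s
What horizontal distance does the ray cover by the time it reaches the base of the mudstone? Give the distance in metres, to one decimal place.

40.3 m

Apply Snell's law at each interface; in layer i the horizontal offset is hᵢ·tan θᵢ.
Layer 1: θ = 14.10°; offset = 27.5·tan 14.10° = 6.908 m.
Layer 2: sin θ = 1.090·sin 14.1°/0.657 = 0.4042, θ = 23.84°; offset = 24.1·tan 23.84° = 10.649 m.
Layer 3: sin θ = 2.327·sin 14.1°/0.657 = 0.8628, θ = 59.64°; offset = 13.3·tan 59.64° = 22.704 m.
Total horizontal offset = 40.260 m.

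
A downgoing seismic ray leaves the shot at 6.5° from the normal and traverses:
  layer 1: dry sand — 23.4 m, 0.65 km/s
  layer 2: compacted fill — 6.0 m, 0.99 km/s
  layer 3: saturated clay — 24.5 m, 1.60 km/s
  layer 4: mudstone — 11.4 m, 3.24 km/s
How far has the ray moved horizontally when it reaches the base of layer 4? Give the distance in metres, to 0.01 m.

18.62 m

Ray parameter p = sin 6.5° / 0.65 km/s = 1.7416e-01 s/km.
Layer 1: θ = 6.50°; offset = 23.4·tan 6.50° = 2.6661 m.
Layer 2: sin θ = p·0.99 = 0.1724 → θ = 9.93°; offset = 6.0·tan 9.93° = 1.0502 m.
Layer 3: sin θ = p·1.60 = 0.2787 → θ = 16.18°; offset = 24.5·tan 16.18° = 7.1086 m.
Layer 4: sin θ = p·3.24 = 0.5643 → θ = 34.35°; offset = 11.4·tan 34.35° = 7.7917 m.
Summing the layer offsets gives 18.6166 m.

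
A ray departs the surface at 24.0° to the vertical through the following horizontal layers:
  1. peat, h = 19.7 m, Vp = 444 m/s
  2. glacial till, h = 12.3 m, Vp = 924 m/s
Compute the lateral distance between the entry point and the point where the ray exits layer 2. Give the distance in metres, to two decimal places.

28.32 m

Apply Snell's law at each interface; in layer i the horizontal offset is hᵢ·tan θᵢ.
Layer 1: θ = 24.00°; offset = 19.7·tan 24.00° = 8.7710 m.
Layer 2: sin θ = 924·sin 24.0°/444 = 0.8465, θ = 57.83°; offset = 12.3·tan 57.83° = 19.5531 m.
Summing the layer offsets gives 28.3241 m.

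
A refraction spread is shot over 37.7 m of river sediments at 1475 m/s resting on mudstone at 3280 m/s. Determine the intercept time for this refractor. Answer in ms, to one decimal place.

tᵢ = 2h·√(V₂²−V₁²)/(V₁V₂).
√(V₂²−V₁²) = √(3280²−1475²) = 2929.6 m/s.
tᵢ = 2·37.7·2929.6/(1475·3280) = 0.04566 s.

45.7 ms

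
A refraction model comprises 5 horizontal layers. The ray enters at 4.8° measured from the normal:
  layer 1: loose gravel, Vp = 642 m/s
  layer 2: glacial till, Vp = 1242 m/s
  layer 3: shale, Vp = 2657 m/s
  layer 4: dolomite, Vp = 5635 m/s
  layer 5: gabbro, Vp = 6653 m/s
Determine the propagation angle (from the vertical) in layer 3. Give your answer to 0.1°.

Snell's law across each interface conserves sin θ / V, so sin θ_3 = V_3·sin θ₁/V₁.
sin θ_3 = 2657 × sin 4.8° / 642 = 0.3463.
θ_3 = 20.26° from the vertical.

20.3°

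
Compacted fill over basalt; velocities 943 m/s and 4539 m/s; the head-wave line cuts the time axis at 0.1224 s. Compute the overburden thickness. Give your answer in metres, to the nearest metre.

59 m

h = tᵢ·V₁·V₂ / (2·√(V₂²−V₁²)).
√(V₂²−V₁²) = √(4539² − 943²) = 4440.0 m/s.
h = 0.1224 s × 943 × 4539 / (2 × 4440.0) = 59.00 m.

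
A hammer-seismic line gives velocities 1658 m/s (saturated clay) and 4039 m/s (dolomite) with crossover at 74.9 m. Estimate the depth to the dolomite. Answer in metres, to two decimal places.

x_cross = 2h·√((V₂+V₁)/(V₂−V₁)) → h = x_cross / (2·√((V₂+V₁)/(V₂−V₁))).
√((V₂+V₁)/(V₂−V₁)) = √((4039+1658)/(4039−1658)) = 1.5468.
h = 74.9 / (2·1.5468) = 24.21 m.

24.21 m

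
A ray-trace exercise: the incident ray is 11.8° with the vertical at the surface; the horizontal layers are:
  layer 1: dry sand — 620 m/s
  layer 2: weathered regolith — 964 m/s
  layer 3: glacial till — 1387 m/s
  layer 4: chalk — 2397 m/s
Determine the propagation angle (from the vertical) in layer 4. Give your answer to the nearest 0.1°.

Ray parameter p = sin 11.8° / 620 = 3.2983e-04 s/m.
sin θ_4 = p·V_4 = 3.2983e-04 × 2397 = 0.7906.
θ_4 = 52.24° from the vertical.

52.2°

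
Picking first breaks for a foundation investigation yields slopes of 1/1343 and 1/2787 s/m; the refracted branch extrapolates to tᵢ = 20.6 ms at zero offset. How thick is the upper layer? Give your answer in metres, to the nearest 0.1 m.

h = tᵢ·V₁·V₂ / (2·√(V₂²−V₁²)).
√(V₂²−V₁²) = √(2787² − 1343²) = 2442.1 m/s.
h = 0.0206 s × 1343 × 2787 / (2 × 2442.1) = 15.79 m.

15.8 m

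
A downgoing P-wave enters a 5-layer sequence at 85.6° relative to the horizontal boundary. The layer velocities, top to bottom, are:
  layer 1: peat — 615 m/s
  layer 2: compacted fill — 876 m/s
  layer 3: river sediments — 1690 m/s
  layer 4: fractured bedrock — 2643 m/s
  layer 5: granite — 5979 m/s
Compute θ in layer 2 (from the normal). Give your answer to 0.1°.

From the normal: θ₁ = 90° − 85.6° = 4.4°.
Snell's law across each interface conserves sin θ / V, so sin θ_2 = V_2·sin θ₁/V₁.
sin θ_2 = 876 × sin 4.4° / 615 = 0.1093.
θ_2 = arcsin 0.1093 = 6.27°.

6.3°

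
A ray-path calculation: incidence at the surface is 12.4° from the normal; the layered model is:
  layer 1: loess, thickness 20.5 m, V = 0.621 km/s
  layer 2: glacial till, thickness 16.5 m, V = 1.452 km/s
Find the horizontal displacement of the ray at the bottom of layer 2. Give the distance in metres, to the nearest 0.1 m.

14.1 m

Ray parameter p = sin 12.4° / 0.621 km/s = 3.4579e-01 s/km.
Layer 1: θ = 12.40°; offset = 20.5·tan 12.40° = 4.507 m.
Layer 2: sin θ = p·1.452 = 0.5021 → θ = 30.14°; offset = 16.5·tan 30.14° = 9.579 m.
Total horizontal offset = 14.087 m.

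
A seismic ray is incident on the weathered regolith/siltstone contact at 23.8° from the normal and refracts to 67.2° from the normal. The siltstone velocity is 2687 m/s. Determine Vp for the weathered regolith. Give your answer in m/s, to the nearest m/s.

Snell's law: sin 23.8°/V₁ = sin 67.2°/V₂.
V₁ = V₂·sin 23.8°/sin 67.2° = 2687 × 0.4377 = 1176.23 m/s.

1176 m/s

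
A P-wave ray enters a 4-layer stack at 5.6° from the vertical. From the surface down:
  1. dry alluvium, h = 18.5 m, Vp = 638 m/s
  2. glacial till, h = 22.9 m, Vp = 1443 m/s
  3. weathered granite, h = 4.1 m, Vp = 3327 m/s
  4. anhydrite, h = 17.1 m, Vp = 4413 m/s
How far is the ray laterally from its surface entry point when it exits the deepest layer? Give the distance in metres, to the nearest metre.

Apply Snell's law at each interface; in layer i the horizontal offset is hᵢ·tan θᵢ.
Layer 1: θ = 5.60°; offset = 18.5·tan 5.60° = 1.814 m.
Layer 2: sin θ = 1443·sin 5.6°/638 = 0.2207, θ = 12.75°; offset = 22.9·tan 12.75° = 5.182 m.
Layer 3: sin θ = 3327·sin 5.6°/638 = 0.5089, θ = 30.59°; offset = 4.1·tan 30.59° = 2.424 m.
Layer 4: sin θ = 4413·sin 5.6°/638 = 0.6750, θ = 42.45°; offset = 17.1·tan 42.45° = 15.643 m.
Total horizontal offset = 25.063 m.

25 m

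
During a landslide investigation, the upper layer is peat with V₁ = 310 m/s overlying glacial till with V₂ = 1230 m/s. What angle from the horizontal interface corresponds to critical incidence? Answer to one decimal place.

75.4°

Critical incidence: sin θ_c = V₁/V₂ = 310/1230 = 0.2520.
θ_c = arcsin 0.2520 = 14.60°.
Measured from the interface: 90° − 14.60° = 75.40°.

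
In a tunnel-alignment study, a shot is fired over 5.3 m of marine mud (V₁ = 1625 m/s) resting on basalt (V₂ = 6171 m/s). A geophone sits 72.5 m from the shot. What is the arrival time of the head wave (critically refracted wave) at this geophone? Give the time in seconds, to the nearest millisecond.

t = x/V₂ + 2h·√(V₂²−V₁²)/(V₁V₂).
√(V₂²−V₁²) = √(6171²−1625²) = 5953.2 m/s; delay term = 2·5.3·5953.2/(1625·6171) = 0.00629 s.
t = 72.5/6171 + 0.00629 = 0.01804 s.

0.018 s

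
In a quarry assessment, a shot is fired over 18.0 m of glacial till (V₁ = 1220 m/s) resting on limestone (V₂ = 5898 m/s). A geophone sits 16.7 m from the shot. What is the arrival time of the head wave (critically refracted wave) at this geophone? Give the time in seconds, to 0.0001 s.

θ_c = arcsin(V₁/V₂) = arcsin(1220/5898) = 11.94°, cos θ_c = 0.9784.
Intercept time tᵢ = 2h cos θ_c / V₁ = 2·18.0·0.9784/1220 = 0.02887 s.
t = x/V₂ + tᵢ = 16.7/5898 + 0.02887 = 0.03170 s.

0.0317 s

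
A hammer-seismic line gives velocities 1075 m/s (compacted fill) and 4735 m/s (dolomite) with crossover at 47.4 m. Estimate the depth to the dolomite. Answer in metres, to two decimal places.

h = (x_cross/2)·√((V₂−V₁)/(V₂+V₁)).
(V₂−V₁)/(V₂+V₁) = (4735−1075)/(4735+1075) = 0.6299; √ = 0.7937.
h = (47.4/2)·0.7937 = 18.81 m.

18.81 m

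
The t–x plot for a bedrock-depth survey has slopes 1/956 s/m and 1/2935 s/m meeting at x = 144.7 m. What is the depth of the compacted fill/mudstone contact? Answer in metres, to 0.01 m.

h = (x_cross/2)·√((V₂−V₁)/(V₂+V₁)).
(V₂−V₁)/(V₂+V₁) = (2935−956)/(2935+956) = 0.5086; √ = 0.7132.
h = (144.7/2)·0.7132 = 51.60 m.

51.60 m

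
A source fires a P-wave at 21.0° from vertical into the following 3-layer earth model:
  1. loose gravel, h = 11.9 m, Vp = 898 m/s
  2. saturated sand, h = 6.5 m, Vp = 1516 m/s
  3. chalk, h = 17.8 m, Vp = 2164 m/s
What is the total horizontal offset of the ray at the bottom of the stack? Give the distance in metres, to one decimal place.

40.0 m

Ray parameter p = sin 21.0° / 898 m/s = 3.9907e-04 s/m.
Layer 1: θ = 21.00°; offset = 11.9·tan 21.00° = 4.568 m.
Layer 2: sin θ = p·1516 = 0.6050 → θ = 37.23°; offset = 6.5·tan 37.23° = 4.939 m.
Layer 3: sin θ = p·2164 = 0.8636 → θ = 59.72°; offset = 17.8·tan 59.72° = 30.489 m.
Summing the layer offsets gives 39.996 m.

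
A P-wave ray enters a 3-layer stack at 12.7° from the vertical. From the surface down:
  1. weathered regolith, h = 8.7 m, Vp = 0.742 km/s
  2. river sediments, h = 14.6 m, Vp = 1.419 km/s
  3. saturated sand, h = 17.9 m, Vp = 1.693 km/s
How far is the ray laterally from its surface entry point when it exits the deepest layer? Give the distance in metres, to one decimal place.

Ray parameter p = sin 12.7° / 0.742 km/s = 2.9629e-01 s/km.
Layer 1: θ = 12.70°; offset = 8.7·tan 12.70° = 1.961 m.
Layer 2: sin θ = p·1.419 = 0.4204 → θ = 24.86°; offset = 14.6·tan 24.86° = 6.765 m.
Layer 3: sin θ = p·1.693 = 0.5016 → θ = 30.11°; offset = 17.9·tan 30.11° = 10.379 m.
Total horizontal offset = 19.105 m.

19.1 m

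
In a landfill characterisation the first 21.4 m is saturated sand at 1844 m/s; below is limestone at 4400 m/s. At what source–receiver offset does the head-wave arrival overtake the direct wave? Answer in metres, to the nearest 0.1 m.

x_cross = 2h·√((V₂+V₁)/(V₂−V₁)).
(V₂+V₁)/(V₂−V₁) = (4400+1844)/(4400−1844) = 2.4429; √ = 1.5630.
x_cross = 2·21.4·1.5630 = 66.90 m.

66.9 m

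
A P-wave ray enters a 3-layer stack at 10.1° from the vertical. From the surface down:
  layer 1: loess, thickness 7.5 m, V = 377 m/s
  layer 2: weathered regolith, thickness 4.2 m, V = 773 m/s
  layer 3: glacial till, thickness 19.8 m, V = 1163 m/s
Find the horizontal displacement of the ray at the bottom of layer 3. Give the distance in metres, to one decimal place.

Apply Snell's law at each interface; in layer i the horizontal offset is hᵢ·tan θᵢ.
Layer 1: θ = 10.10°; offset = 7.5·tan 10.10° = 1.336 m.
Layer 2: sin θ = 773·sin 10.1°/377 = 0.3596, θ = 21.07°; offset = 4.2·tan 21.07° = 1.618 m.
Layer 3: sin θ = 1163·sin 10.1°/377 = 0.5410, θ = 32.75°; offset = 19.8·tan 32.75° = 12.736 m.
Total horizontal offset = 15.691 m.

15.7 m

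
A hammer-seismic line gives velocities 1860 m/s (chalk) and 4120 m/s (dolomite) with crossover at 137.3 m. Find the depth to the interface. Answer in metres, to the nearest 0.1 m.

x_cross = 2h·√((V₂+V₁)/(V₂−V₁)) → h = x_cross / (2·√((V₂+V₁)/(V₂−V₁))).
√((V₂+V₁)/(V₂−V₁)) = √((4120+1860)/(4120−1860)) = 1.6267.
h = 137.3 / (2·1.6267) = 42.20 m.

42.2 m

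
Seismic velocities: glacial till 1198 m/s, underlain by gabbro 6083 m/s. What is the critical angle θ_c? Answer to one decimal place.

11.4°

Critical incidence: sin θ_c = V₁/V₂ = 1198/6083 = 0.1969.
θ_c = arcsin 0.1969 = 11.36°.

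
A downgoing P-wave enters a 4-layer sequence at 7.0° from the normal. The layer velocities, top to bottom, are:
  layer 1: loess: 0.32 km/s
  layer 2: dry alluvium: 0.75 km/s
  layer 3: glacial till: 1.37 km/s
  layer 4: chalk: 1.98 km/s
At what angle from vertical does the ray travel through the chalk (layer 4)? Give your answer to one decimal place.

48.9°

Ray parameter p = sin 7.0° / 0.32 = 3.8084e-01 s/km.
sin θ_4 = p·V_4 = 3.8084e-01 × 1.98 = 0.7541.
θ_4 = 48.94° from the vertical.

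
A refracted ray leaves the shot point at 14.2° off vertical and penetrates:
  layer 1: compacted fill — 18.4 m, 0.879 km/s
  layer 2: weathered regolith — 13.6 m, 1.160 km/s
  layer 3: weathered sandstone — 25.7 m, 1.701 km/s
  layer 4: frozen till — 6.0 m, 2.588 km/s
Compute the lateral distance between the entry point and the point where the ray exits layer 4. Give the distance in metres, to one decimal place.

29.4 m

p = sin θ₁/V₁ = sin 14.2°/0.879 = 2.7908e-01 s/km is conserved through the stack.
Layer 1: θ = 14.20°; offset = 18.4·tan 14.20° = 4.656 m.
Layer 2: sin θ = p·1.160 = 0.3237 → θ = 18.89°; offset = 13.6·tan 18.89° = 4.653 m.
Layer 3: sin θ = p·1.701 = 0.4747 → θ = 28.34°; offset = 25.7·tan 28.34° = 13.861 m.
Layer 4: sin θ = p·2.588 = 0.7222 → θ = 46.24°; offset = 6.0·tan 46.24° = 6.266 m.
Summing the layer offsets gives 29.436 m.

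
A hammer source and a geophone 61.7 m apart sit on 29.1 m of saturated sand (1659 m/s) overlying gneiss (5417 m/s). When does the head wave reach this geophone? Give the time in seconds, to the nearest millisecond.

0.045 s

t = x/V₂ + 2h·√(V₂²−V₁²)/(V₁V₂).
√(V₂²−V₁²) = √(5417²−1659²) = 5156.7 m/s; delay term = 2·29.1·5156.7/(1659·5417) = 0.03340 s.
t = 61.7/5417 + 0.03340 = 0.04479 s.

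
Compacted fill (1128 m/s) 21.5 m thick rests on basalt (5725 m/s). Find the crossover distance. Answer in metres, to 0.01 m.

52.50 m

x_cross = 2h·√((V₂+V₁)/(V₂−V₁)).
(V₂+V₁)/(V₂−V₁) = (5725+1128)/(5725−1128) = 1.4908; √ = 1.2210.
x_cross = 2·21.5·1.2210 = 52.50 m.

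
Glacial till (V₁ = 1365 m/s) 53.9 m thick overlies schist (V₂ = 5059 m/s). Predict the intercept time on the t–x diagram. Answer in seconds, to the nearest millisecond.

0.076 s

tᵢ = 2h·√(V₂²−V₁²)/(V₁V₂).
√(V₂²−V₁²) = √(5059²−1365²) = 4871.4 m/s.
tᵢ = 2·53.9·4871.4/(1365·5059) = 0.07605 s.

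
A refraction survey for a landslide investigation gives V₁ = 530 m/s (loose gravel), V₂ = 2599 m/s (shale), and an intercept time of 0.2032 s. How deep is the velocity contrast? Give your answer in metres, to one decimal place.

55.0 m

h = tᵢ·V₁·V₂ / (2·√(V₂²−V₁²)).
√(V₂²−V₁²) = √(2599² − 530²) = 2544.4 m/s.
h = 0.2032 s × 530 × 2599 / (2 × 2544.4) = 55.00 m.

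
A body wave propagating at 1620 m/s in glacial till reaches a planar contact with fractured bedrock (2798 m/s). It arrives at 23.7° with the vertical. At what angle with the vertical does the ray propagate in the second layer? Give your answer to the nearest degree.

sin θ₁/V₁ = sin θ₂/V₂ ⇒ sin θ₂ = 2798·sin 23.7°/1620 = 2798·0.4019/1620 = 0.6942.
θ₂ = sin⁻¹(0.6942) = 43.97° (from vertical).

44°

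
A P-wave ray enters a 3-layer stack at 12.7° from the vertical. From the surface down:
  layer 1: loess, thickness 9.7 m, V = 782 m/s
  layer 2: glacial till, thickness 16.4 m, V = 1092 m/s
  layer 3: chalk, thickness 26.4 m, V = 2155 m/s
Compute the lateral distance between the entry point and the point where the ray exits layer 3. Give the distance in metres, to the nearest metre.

28 m

Ray parameter p = sin 12.7° / 782 m/s = 2.8113e-04 s/m.
Layer 1: θ = 12.70°; offset = 9.7·tan 12.70° = 2.186 m.
Layer 2: sin θ = p·1092 = 0.3070 → θ = 17.88°; offset = 16.4·tan 17.88° = 5.290 m.
Layer 3: sin θ = p·2155 = 0.6058 → θ = 37.29°; offset = 26.4·tan 37.29° = 20.104 m.
Summing the layer offsets gives 27.580 m.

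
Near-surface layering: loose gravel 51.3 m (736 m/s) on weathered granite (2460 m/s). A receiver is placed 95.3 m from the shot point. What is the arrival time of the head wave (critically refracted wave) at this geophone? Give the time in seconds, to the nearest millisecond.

θ_c = arcsin(V₁/V₂) = arcsin(736/2460) = 17.41°, cos θ_c = 0.9542.
Intercept time tᵢ = 2h cos θ_c / V₁ = 2·51.3·0.9542/736 = 0.13302 s.
t = x/V₂ + tᵢ = 95.3/2460 + 0.13302 = 0.17176 s.

0.172 s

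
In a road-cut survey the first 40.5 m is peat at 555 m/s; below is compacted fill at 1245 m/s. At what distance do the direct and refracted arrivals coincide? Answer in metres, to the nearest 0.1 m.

130.8 m

θ_c = arcsin(555/1245) = 26.47°, so cos θ_c = 0.8951 and tᵢ = 2h cos θ_c/V₁ = 0.1306 s.
At crossover x/V₁ = x/V₂ + tᵢ ⇒ x = tᵢ/(1/V₁ − 1/V₂) = 0.13064/(1.8018e-03 − 8.0321e-04) = 130.83 m.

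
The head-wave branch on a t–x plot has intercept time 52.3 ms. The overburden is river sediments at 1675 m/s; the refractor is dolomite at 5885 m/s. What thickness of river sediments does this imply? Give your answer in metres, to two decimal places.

45.69 m

θ_c = arcsin(1675/5885) = 16.54°; cos θ_c = 0.9586.
tᵢ = 2h cos θ_c/V₁ ⇒ h = tᵢ·V₁/(2 cos θ_c) = 0.0523·1675/(2·0.9586) = 45.69 m.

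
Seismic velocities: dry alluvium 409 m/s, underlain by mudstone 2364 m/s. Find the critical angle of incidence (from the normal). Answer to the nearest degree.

10°

Critical incidence: sin θ_c = V₁/V₂ = 409/2364 = 0.1730.
θ_c = arcsin 0.1730 = 9.96°.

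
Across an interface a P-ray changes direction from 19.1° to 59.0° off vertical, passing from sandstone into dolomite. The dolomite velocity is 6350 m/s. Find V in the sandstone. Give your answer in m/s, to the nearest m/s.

sin 19.1° = 0.3272; sin 59.0° = 0.8572.
V₁ = V₂·(sin θ₁/sin θ₂) = 6350·(0.3272/0.8572) = 2424.07 m/s.

2424 m/s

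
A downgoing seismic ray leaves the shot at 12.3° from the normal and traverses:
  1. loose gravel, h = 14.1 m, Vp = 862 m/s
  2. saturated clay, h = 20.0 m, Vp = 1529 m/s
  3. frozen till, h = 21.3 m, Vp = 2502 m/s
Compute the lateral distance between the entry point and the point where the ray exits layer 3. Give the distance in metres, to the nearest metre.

Apply Snell's law at each interface; in layer i the horizontal offset is hᵢ·tan θᵢ.
Layer 1: θ = 12.30°; offset = 14.1·tan 12.30° = 3.074 m.
Layer 2: sin θ = 1529·sin 12.3°/862 = 0.3779, θ = 22.20°; offset = 20.0·tan 22.20° = 8.163 m.
Layer 3: sin θ = 2502·sin 12.3°/862 = 0.6183, θ = 38.19°; offset = 21.3·tan 38.19° = 16.758 m.
Σ offsets = 27.995 m.

28 m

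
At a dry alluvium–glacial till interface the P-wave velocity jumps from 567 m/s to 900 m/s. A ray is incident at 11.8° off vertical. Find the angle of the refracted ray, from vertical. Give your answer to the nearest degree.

sin θ₁/V₁ = sin θ₂/V₂ ⇒ sin θ₂ = 900·sin 11.8°/567 = 900·0.2045/567 = 0.3246.
θ₂ = sin⁻¹(0.3246) = 18.94° (from vertical).

19°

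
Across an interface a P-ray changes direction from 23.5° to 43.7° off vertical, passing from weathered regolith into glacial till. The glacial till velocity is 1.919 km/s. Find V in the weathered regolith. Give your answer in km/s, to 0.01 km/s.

1.11 km/s

sin 23.5° = 0.3987; sin 43.7° = 0.6909.
V₁ = V₂·(sin θ₁/sin θ₂) = 1.919·(0.3987/0.6909) = 1.11 km/s.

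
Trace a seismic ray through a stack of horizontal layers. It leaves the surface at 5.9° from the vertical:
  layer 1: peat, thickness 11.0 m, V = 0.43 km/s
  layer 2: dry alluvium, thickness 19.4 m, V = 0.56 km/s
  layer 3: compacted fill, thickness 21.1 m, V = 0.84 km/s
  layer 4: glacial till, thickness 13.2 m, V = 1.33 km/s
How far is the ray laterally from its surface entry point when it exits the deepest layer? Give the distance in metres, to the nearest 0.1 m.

Apply Snell's law at each interface; in layer i the horizontal offset is hᵢ·tan θᵢ.
Layer 1: θ = 5.90°; offset = 11.0·tan 5.90° = 1.137 m.
Layer 2: sin θ = 0.56·sin 5.9°/0.43 = 0.1339, θ = 7.69°; offset = 19.4·tan 7.69° = 2.621 m.
Layer 3: sin θ = 0.84·sin 5.9°/0.43 = 0.2008, θ = 11.58°; offset = 21.1·tan 11.58° = 4.325 m.
Layer 4: sin θ = 1.33·sin 5.9°/0.43 = 0.3179, θ = 18.54°; offset = 13.2·tan 18.54° = 4.426 m.
Σ offsets = 12.509 m.

12.5 m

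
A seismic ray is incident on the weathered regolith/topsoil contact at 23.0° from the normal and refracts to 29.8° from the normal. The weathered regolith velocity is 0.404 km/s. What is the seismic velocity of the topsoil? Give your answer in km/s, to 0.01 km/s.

sin 23.0° = 0.3907; sin 29.8° = 0.4970.
V₂ = V₁·(sin θ₂/sin θ₁) = 0.404·(0.4970/0.3907) = 0.51 km/s.

0.51 km/s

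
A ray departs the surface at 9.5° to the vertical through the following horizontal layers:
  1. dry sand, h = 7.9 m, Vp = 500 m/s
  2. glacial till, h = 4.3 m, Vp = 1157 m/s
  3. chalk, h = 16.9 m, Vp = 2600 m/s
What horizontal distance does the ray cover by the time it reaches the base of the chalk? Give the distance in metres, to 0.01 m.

31.36 m

Ray parameter p = sin 9.5° / 500 m/s = 3.3010e-04 s/m.
Layer 1: θ = 9.50°; offset = 7.9·tan 9.50° = 1.3220 m.
Layer 2: sin θ = p·1157 = 0.3819 → θ = 22.45°; offset = 4.3·tan 22.45° = 1.7770 m.
Layer 3: sin θ = p·2600 = 0.8582 → θ = 59.12°; offset = 16.9·tan 59.12° = 28.2607 m.
Total horizontal offset = 31.3596 m.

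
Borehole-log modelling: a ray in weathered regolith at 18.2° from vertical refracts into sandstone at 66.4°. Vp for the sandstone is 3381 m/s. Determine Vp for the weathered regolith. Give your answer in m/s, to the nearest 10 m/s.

Snell's law: sin 18.2°/V₁ = sin 66.4°/V₂.
V₁ = V₂·sin 18.2°/sin 66.4° = 3381 × 0.3408 = 1152.39 m/s.

1150 m/s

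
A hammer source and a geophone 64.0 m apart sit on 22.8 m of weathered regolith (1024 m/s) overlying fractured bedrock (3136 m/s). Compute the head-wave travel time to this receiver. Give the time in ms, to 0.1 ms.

62.5 ms

θ_c = arcsin(V₁/V₂) = arcsin(1024/3136) = 19.06°, cos θ_c = 0.9452.
Intercept time tᵢ = 2h cos θ_c / V₁ = 2·22.8·0.9452/1024 = 0.04209 s.
t = x/V₂ + tᵢ = 64.0/3136 + 0.04209 = 0.06250 s.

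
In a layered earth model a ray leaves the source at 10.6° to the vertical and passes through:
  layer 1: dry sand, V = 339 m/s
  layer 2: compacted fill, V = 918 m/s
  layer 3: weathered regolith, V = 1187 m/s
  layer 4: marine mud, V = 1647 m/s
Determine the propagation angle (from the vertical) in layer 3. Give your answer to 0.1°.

Snell's law across each interface conserves sin θ / V, so sin θ_3 = V_3·sin θ₁/V₁.
sin θ_3 = 1187 × sin 10.6° / 339 = 0.6441.
θ_3 = 40.10° from the vertical.

40.1°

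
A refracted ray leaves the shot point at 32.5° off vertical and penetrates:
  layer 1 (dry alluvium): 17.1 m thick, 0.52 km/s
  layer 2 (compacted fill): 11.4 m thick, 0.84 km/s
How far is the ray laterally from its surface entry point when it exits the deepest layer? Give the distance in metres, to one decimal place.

30.8 m

Apply Snell's law at each interface; in layer i the horizontal offset is hᵢ·tan θᵢ.
Layer 1: θ = 32.50°; offset = 17.1·tan 32.50° = 10.894 m.
Layer 2: sin θ = 0.84·sin 32.5°/0.52 = 0.8679, θ = 60.22°; offset = 11.4·tan 60.22° = 19.922 m.
Summing the layer offsets gives 30.816 m.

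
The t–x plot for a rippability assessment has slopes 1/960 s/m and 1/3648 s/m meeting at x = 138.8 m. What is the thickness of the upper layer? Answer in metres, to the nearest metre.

53 m

h = (x_cross/2)·√((V₂−V₁)/(V₂+V₁)).
(V₂−V₁)/(V₂+V₁) = (3648−960)/(3648+960) = 0.5833; √ = 0.7638.
h = (138.8/2)·0.7638 = 53.01 m.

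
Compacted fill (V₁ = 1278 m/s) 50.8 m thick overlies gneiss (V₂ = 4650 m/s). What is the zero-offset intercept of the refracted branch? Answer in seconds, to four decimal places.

0.0764 s

tᵢ = 2h·√(V₂²−V₁²)/(V₁V₂).
√(V₂²−V₁²) = √(4650²−1278²) = 4470.9 m/s.
tᵢ = 2·50.8·4470.9/(1278·4650) = 0.07644 s.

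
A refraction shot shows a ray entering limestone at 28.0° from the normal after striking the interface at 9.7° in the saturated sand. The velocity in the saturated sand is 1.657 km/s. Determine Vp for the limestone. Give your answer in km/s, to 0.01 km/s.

sin 9.7° = 0.1685; sin 28.0° = 0.4695.
V₂ = V₁·(sin θ₂/sin θ₁) = 1.657·(0.4695/0.1685) = 4.62 km/s.

4.62 km/s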